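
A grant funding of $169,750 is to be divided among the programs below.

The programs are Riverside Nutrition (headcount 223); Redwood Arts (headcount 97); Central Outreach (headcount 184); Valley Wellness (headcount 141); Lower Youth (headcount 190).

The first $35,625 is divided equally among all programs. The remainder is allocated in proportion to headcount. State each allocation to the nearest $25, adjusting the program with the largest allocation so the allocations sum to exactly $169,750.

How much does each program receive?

First tranche $35,625 split equally: $7,125 each.
Remainder $134,125 by headcount (total 835): Riverside Nutrition 35,820.21 → $35,825; Redwood Arts 15,580.99 → $15,575; Central Outreach 29,555.69 → $29,550; Valley Wellness 22,648.65 → $22,650; Lower Youth 30,519.46 → $30,525.
Totals: Riverside Nutrition $7,125 + $35,825 = $42,950; Redwood Arts $7,125 + $15,575 = $22,700; Central Outreach $7,125 + $29,550 = $36,675; Valley Wellness $7,125 + $22,650 = $29,775; Lower Youth $7,125 + $30,525 = $37,650.

Riverside Nutrition: $42,950 | Redwood Arts: $22,700 | Central Outreach: $36,675 | Valley Wellness: $29,775 | Lower Youth: $37,650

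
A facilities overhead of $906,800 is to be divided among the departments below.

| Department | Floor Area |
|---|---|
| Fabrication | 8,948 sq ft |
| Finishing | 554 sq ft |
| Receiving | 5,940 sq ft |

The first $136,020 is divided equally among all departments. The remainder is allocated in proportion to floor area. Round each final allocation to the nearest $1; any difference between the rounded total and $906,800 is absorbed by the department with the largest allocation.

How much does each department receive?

Fabrication: $491,975; Finishing: $72,993; Receiving: $341,832

$136,020 shared equally gives $45,340 per department.
Remainder $770,780 by floor area (total 15,442): Fabrication 446,635.11 → $446,635; Finishing 27,652.64 → $27,653; Receiving 296,492.24 → $296,492.
Totals: Fabrication $45,340 + $446,635 = $491,975; Finishing $45,340 + $27,653 = $72,993; Receiving $45,340 + $296,492 = $341,832.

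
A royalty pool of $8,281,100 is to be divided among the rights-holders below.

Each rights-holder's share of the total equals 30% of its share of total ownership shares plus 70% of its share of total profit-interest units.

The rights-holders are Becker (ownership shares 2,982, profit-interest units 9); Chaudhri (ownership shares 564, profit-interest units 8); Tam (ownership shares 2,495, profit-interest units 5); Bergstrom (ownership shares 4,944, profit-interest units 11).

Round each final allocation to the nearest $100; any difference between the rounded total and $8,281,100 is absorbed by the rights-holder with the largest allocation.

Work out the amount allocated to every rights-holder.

Totals — ownership shares 10,985, profit-interest units 33.
Blended shares (30% ownership shares + 70% profit-interest units): Becker 0.2723; Chaudhri 0.1851; Tam 0.1742; Bergstrom 0.3684.
Unrounded shares: Becker 2,255,336.19; Chaudhri 1,532,829.89; Tam 1,442,559.14; Bergstrom 3,050,374.78.
At nearest $100: Becker $2,255,300; Chaudhri $1,532,800; Tam $1,442,600; Bergstrom $3,050,400. Sum = $8,281,100.
Rounded total matches; no reconciliation needed.

Becker: $2,255,300; Chaudhri: $1,532,800; Tam: $1,442,600; Bergstrom: $3,050,400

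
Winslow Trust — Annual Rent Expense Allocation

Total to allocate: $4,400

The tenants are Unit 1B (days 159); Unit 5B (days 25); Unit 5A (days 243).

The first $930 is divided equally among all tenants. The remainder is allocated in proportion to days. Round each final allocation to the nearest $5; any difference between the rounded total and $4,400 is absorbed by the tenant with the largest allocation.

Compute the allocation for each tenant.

$930 shared equally gives $310 per tenant.
Remainder $3,470 by days (total 427): Unit 1B 1,292.11 → $1,290; Unit 5B 203.16 → $205; Unit 5A 1,974.73 → $1,975.
Totals: Unit 1B $310 + $1,290 = $1,600; Unit 5B $310 + $205 = $515; Unit 5A $310 + $1,975 = $2,285.

Unit 1B: $1,600 | Unit 5B: $515 | Unit 5A: $2,285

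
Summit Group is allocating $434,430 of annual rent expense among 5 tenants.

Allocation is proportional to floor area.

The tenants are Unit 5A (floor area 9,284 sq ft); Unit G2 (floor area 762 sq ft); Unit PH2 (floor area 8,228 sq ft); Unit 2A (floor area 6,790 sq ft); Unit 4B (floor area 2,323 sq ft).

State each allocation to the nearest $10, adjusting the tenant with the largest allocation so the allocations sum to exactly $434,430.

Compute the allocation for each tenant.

Total floor area = 27,387.
Raw shares: Unit 5A 9,284/27,387 × $434,430 = 147,268.71; Unit G2 762/27,387 × $434,430 = 12,087.33; Unit PH2 8,228/27,387 × $434,430 = 130,517.77; Unit 2A 6,790/27,387 × $434,430 = 107,707.30; Unit 4B 2,323/27,387 × $434,430 = 36,848.90.
At nearest $10: Unit 5A $147,270; Unit G2 $12,090; Unit PH2 $130,520; Unit 2A $107,710; Unit 4B $36,850. Sum = $434,440.
Difference $434,430 − $434,440 = −$10 applied to largest allocation (Unit 5A): Unit 5A becomes $147,260.

Unit 5A: $147,260 | Unit G2: $12,090 | Unit PH2: $130,520 | Unit 2A: $107,710 | Unit 4B: $36,850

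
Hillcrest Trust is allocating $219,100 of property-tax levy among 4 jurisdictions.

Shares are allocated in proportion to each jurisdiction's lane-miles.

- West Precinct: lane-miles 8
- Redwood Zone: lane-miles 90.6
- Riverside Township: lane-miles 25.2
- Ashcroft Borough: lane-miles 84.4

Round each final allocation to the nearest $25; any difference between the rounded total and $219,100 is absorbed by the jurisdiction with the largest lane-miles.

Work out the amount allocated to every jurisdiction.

Sum of lane-miles: 8 + 90.6 + 25.2 + 84.4 = 208.2.
Pro-rata amounts: West Precinct 8,418.83; Redwood Zone 95,343.23; Riverside Township 26,519.31; Ashcroft Borough 88,818.64.
At nearest $25: West Precinct $8,425; Redwood Zone $95,350; Riverside Township $26,525; Ashcroft Borough $88,825. Sum = $219,125.
Difference $219,100 − $219,125 = −$25 applied to largest lane-miles (Redwood Zone): Redwood Zone becomes $95,325.

West Precinct: $8,425 · Redwood Zone: $95,325 · Riverside Township: $26,525 · Ashcroft Borough: $88,825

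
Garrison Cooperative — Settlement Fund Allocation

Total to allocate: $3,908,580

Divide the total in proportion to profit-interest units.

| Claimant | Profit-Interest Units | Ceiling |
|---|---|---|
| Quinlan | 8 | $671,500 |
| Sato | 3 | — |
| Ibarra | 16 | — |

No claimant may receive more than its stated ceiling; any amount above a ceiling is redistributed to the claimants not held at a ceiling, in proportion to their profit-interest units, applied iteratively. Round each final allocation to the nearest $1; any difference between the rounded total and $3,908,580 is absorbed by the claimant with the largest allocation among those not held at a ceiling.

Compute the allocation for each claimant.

Quinlan: $671,500 · Sato: $511,118 · Ibarra: $2,725,962

Total profit-interest units = 27.
Pro-rata shares before constraints: Quinlan 1,158,097.78; Sato 434,286.67; Ibarra 2,316,195.56.
Capped: Quinlan ($671,500); residual $3,237,080 reallocated over remaining profit-interest units 19.
Redistributed shares: Sato 511,117.89 → $511,118; Ibarra 2,725,962.11 → $2,725,962.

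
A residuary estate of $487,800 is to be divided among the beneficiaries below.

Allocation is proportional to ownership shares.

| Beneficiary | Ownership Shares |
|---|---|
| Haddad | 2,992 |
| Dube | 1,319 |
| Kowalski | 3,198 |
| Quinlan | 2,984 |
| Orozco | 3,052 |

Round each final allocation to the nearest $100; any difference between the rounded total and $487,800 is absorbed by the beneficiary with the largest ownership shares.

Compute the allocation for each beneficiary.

Haddad: $107,800 · Dube: $47,500 · Kowalski: $115,100 · Quinlan: $107,500 · Orozco: $109,900

Total ownership shares = 2,992 + 1,319 + 3,198 + 2,984 + 3,052 = 13,545.
Proportional shares: Haddad 107,751.76; Dube 47,501.53; Kowalski 115,170.50; Quinlan 107,463.65; Orozco 109,912.56.
At nearest $100: Haddad $107,800; Dube $47,500; Kowalski $115,200; Quinlan $107,500; Orozco $109,900. Sum = $487,900.
Difference $487,800 − $487,900 = −$100 applied to largest ownership shares (Kowalski): Kowalski becomes $115,100.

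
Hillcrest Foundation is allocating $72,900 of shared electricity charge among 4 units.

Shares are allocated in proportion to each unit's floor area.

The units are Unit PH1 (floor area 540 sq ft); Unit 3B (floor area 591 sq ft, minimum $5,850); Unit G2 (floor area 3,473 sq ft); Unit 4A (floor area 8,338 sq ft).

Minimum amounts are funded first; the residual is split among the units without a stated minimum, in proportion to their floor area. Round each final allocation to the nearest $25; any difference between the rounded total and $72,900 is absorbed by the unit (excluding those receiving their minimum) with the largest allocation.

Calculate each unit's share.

Guaranteed amounts: Unit 3B $5,850. Remaining pool $67,050.
Remaining pool split over remaining floor area 12,351: Unit PH1 2,931.50 → $2,925; Unit G2 18,853.91 → $18,850; Unit 4A 45,264.59 → $45,275.

Unit PH1: $2,925; Unit 3B: $5,850; Unit G2: $18,850; Unit 4A: $45,275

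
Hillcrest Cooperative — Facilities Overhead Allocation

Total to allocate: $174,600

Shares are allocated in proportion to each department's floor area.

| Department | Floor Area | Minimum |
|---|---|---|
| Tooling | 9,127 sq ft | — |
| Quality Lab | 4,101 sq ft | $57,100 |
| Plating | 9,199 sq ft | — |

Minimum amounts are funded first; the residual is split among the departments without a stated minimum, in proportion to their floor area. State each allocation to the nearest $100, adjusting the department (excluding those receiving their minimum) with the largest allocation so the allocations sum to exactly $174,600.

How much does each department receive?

Minimums first: Quality Lab $57,100. Residual $117,500.
Residual split over remaining floor area 18,326: Tooling 58,519.18 → $58,500; Plating 58,980.82 → $59,000.

Tooling: $58,500; Quality Lab: $57,100; Plating: $59,000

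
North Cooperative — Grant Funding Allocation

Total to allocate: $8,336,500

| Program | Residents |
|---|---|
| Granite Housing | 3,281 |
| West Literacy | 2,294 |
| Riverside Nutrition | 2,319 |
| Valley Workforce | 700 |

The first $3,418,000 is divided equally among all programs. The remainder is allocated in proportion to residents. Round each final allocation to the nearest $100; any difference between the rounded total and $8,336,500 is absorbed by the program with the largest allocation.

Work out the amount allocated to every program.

Equal tier: $3,418,000 ÷ 4 = $854,500 apiece.
Remainder $4,918,500 by residents (total 8,594): Granite Housing 1,877,775.02 → $1,877,800; West Literacy 1,312,897.25 → $1,312,900; Riverside Nutrition 1,327,205.20 → $1,327,200; Valley Workforce 400,622.53 → $400,600.
Totals: Granite Housing $854,500 + $1,877,800 = $2,732,300; West Literacy $854,500 + $1,312,900 = $2,167,400; Riverside Nutrition $854,500 + $1,327,200 = $2,181,700; Valley Workforce $854,500 + $400,600 = $1,255,100.

Granite Housing: $2,732,300; West Literacy: $2,167,400; Riverside Nutrition: $2,181,700; Valley Workforce: $1,255,100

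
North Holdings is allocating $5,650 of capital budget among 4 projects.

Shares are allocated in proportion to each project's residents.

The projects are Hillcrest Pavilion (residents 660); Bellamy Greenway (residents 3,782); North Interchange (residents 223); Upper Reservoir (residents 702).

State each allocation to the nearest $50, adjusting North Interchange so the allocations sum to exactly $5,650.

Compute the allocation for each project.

Combined residents = 5,367.
Unrounded shares: Hillcrest Pavilion 660/5,367 × $5,650 = 694.80; Bellamy Greenway 3,782/5,367 × $5,650 = 3,981.42; North Interchange 223/5,367 × $5,650 = 234.76; Upper Reservoir 702/5,367 × $5,650 = 739.02.
At nearest $50: Hillcrest Pavilion $700; Bellamy Greenway $4,000; North Interchange $250; Upper Reservoir $750. Sum = $5,700.
Difference $5,650 − $5,700 = −$50 applied to North Interchange: North Interchange becomes $200.

Hillcrest Pavilion: $700 | Bellamy Greenway: $4,000 | North Interchange: $200 | Upper Reservoir: $750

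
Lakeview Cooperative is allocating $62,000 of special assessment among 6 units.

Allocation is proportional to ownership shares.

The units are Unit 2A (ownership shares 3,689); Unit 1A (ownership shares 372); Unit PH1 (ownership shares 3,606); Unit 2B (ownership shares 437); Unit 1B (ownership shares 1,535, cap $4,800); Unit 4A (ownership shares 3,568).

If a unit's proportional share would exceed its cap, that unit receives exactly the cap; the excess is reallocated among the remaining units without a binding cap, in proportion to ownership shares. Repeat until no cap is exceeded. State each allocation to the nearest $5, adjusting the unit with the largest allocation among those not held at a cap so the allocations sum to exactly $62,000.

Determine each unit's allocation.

Unit 2A: $18,080 · Unit 1A: $1,825 · Unit PH1: $17,670 · Unit 2B: $2,140 · Unit 1B: $4,800 · Unit 4A: $17,485

Combined ownership shares = 13,207.
Pro-rata shares before constraints: Unit 2A 17,317.94; Unit 1A 1,746.35; Unit PH1 16,928.30; Unit 2B 2,051.49; Unit 1B 7,206.03; Unit 4A 16,749.91.
Cap binds for Unit 1B ($4,800); remaining pool $57,200 reallocated over remaining ownership shares 11,672.
Remaining shares: Unit 2A 18,078.38 → $18,080; Unit 1A 1,823.03 → $1,825; Unit PH1 17,671.62 → $17,670; Unit 2B 2,141.57 → $2,140; Unit 4A 17,485.40 → $17,485.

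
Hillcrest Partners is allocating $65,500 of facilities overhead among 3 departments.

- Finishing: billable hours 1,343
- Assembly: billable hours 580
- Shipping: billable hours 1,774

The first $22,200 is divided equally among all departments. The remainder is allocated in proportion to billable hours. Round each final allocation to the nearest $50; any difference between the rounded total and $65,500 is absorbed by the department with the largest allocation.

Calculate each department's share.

Equal tier: $22,200 ÷ 3 = $7,400 apiece.
Remainder $43,300 by billable hours (total 3,697): Finishing 15,729.48 → $15,750; Assembly 6,793.08 → $6,800; Shipping 20,777.44 → $20,800.
Rounding difference −$50 on remainder applied to Shipping.
Totals: Finishing $7,400 + $15,750 = $23,150; Assembly $7,400 + $6,800 = $14,200; Shipping $7,400 + $20,750 = $28,150.

Finishing: $23,150 · Assembly: $14,200 · Shipping: $28,150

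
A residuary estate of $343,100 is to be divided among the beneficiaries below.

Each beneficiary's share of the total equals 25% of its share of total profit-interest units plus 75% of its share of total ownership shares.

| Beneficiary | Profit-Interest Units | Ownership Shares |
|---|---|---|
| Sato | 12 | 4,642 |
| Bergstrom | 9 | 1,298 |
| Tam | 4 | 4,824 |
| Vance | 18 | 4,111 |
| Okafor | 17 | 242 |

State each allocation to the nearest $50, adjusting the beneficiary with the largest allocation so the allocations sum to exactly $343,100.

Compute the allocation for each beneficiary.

Sato: $96,200; Bergstrom: $34,950; Tam: $87,850; Vance: $95,700; Okafor: $28,400

Totals — profit-interest units 60, ownership shares 15,117.
Composite weights (25% profit-interest units + 75% ownership shares): Sato 0.2803; Bergstrom 0.1019; Tam 0.2560; Vance 0.2790; Okafor 0.0828.
Pro-rata amounts: Sato 96,172.18; Bergstrom 34,961.10; Tam 87,833.55; Vance 95,710.87; Okafor 28,422.30.
At nearest $50: Sato $96,150; Bergstrom $34,950; Tam $87,850; Vance $95,700; Okafor $28,400. Sum = $343,050.
Difference $343,100 − $343,050 = +$50 applied to largest allocation (Sato): Sato becomes $96,200.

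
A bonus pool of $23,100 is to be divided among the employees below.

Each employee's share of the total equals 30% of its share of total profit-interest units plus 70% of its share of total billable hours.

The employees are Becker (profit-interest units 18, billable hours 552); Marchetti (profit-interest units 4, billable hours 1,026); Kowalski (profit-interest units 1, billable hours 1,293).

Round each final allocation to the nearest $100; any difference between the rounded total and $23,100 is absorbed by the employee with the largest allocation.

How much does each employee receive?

Becker: $8,500 | Marchetti: $7,000 | Kowalski: $7,600

Profit-interest units total 23; billable hours total 2,871.
Combined weights (30% profit-interest units + 70% billable hours): Becker 0.3694; Marchetti 0.3023; Kowalski 0.3283.
Unrounded shares: Becker 8,532.44; Marchetti 6,983.84; Kowalski 7,583.72.
At nearest $100: Becker $8,500; Marchetti $7,000; Kowalski $7,600. Sum = $23,100.
No rounding difference to absorb.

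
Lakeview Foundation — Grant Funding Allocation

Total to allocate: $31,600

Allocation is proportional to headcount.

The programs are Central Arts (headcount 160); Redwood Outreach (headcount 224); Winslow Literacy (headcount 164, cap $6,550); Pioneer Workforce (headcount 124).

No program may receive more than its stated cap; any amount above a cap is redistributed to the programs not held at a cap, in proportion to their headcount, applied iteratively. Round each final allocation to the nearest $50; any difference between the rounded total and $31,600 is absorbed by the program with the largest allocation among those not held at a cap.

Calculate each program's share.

Sum of headcount: 672.
Proportional shares (ignoring caps): Central Arts 7,523.81; Redwood Outreach 10,533.33; Winslow Literacy 7,711.90; Pioneer Workforce 5,830.95.
Capped: Winslow Literacy ($6,550); residual $25,050 reallocated over remaining headcount 508.
Redistributed shares: Central Arts 7,889.76 → $7,900; Redwood Outreach 11,045.67 → $11,050; Pioneer Workforce 6,114.57 → $6,100.

Central Arts: $7,900 · Redwood Outreach: $11,050 · Winslow Literacy: $6,550 · Pioneer Workforce: $6,100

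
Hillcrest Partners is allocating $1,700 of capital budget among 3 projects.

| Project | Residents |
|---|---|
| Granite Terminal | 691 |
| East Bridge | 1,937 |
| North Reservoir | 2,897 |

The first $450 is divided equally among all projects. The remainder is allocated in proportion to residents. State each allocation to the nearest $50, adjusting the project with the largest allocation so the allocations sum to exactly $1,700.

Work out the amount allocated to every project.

Granite Terminal: $300 · East Bridge: $600 · North Reservoir: $800

First tranche $450 split equally: $150 each.
Remainder $1,250 by residents (total 5,525): Granite Terminal 156.33 → $150; East Bridge 438.24 → $450; North Reservoir 655.43 → $650.
Totals: Granite Terminal $150 + $150 = $300; East Bridge $150 + $450 = $600; North Reservoir $150 + $650 = $800.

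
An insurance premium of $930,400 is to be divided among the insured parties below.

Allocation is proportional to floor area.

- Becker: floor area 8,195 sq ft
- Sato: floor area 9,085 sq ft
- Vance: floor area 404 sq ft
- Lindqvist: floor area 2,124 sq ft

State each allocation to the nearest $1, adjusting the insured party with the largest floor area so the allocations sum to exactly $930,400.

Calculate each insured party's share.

Sum of floor area: 8,195 + 9,085 + 404 + 2,124 = 19,808.
Raw shares: Becker 384,926.70; Sato 426,730.82; Vance 18,976.25; Lindqvist 99,766.24.
Rounded to nearest $1: Becker $384,927; Sato $426,731; Vance $18,976; Lindqvist $99,766. Sum = $930,400.
No rounding difference to absorb.

Becker: $384,927 · Sato: $426,731 · Vance: $18,976 · Lindqvist: $99,766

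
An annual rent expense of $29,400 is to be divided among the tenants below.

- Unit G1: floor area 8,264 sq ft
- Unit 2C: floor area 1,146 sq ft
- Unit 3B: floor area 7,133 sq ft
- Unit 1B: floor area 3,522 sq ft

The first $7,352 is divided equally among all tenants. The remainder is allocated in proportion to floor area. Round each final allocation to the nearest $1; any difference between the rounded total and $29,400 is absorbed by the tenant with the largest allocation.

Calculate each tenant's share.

$7,352 shared equally gives $1,838 per tenant.
Remainder $22,048 by floor area (total 20,065): Unit G1 9,080.72 → $9,081; Unit 2C 1,259.26 → $1,259; Unit 3B 7,837.95 → $7,838; Unit 1B 3,870.08 → $3,870.
Totals: Unit G1 $1,838 + $9,081 = $10,919; Unit 2C $1,838 + $1,259 = $3,097; Unit 3B $1,838 + $7,838 = $9,676; Unit 1B $1,838 + $3,870 = $5,708.

Unit G1: $10,919 | Unit 2C: $3,097 | Unit 3B: $9,676 | Unit 1B: $5,708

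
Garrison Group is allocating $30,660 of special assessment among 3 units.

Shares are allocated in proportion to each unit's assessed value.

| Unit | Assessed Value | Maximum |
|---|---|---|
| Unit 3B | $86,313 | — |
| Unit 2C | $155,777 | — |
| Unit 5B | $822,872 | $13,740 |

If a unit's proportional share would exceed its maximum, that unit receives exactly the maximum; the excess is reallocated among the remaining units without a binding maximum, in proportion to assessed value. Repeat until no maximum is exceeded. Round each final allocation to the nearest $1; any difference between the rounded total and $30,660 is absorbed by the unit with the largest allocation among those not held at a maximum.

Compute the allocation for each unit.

Total assessed value = 1,064,962.
Pro-rata shares before constraints: Unit 3B 2,484.93; Unit 2C 4,484.78; Unit 5B 23,690.29.
Capped: Unit 5B ($13,740); balance $16,920 reallocated over remaining assessed value 242,090.
Shares after redistribution: Unit 3B 6,032.53 → $6,033; Unit 2C 10,887.47 → $10,887.

Unit 3B: $6,033; Unit 2C: $10,887; Unit 5B: $13,740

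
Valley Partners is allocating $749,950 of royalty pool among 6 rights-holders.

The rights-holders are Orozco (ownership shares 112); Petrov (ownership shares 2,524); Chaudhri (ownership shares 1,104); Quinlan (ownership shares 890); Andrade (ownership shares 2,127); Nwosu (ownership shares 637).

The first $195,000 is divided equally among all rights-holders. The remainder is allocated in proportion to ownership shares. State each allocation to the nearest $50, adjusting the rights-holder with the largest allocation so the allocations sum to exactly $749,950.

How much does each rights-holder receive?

$195,000 shared equally gives $32,500 per rights-holder.
Remainder $554,950 by ownership shares (total 7,394): Orozco 8,406.06 → $8,400; Petrov 189,436.54 → $189,450; Chaudhri 82,859.72 → $82,850; Quinlan 66,798.15 → $66,800; Andrade 159,640.07 → $159,650; Nwosu 47,809.46 → $47,800.
Totals: Orozco $32,500 + $8,400 = $40,900; Petrov $32,500 + $189,450 = $221,950; Chaudhri $32,500 + $82,850 = $115,350; Quinlan $32,500 + $66,800 = $99,300; Andrade $32,500 + $159,650 = $192,150; Nwosu $32,500 + $47,800 = $80,300.

Orozco: $40,900 | Petrov: $221,950 | Chaudhri: $115,350 | Quinlan: $99,300 | Andrade: $192,150 | Nwosu: $80,300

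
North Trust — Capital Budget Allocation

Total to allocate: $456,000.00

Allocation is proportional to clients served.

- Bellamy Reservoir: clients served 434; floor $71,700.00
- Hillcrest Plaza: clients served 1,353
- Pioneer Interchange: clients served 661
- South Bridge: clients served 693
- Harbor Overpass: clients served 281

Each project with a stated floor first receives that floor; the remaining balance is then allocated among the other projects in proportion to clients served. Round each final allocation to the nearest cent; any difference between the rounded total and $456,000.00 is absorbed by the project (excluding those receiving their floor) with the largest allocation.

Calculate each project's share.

Bellamy Reservoir: $71,700.00; Hillcrest Plaza: $174,015.36; Pioneer Interchange: $85,014.16; South Bridge: $89,129.82; Harbor Overpass: $36,140.66

Fund the minimums — Bellamy Reservoir $71,700.00. Residual $384,300.00.
Residual split over remaining clients served 2,988: Hillcrest Plaza 174,015.3614 → $174,015.36; Pioneer Interchange 85,014.1566 → $85,014.16; South Bridge 89,129.8193 → $89,129.82; Harbor Overpass 36,140.6627 → $36,140.66.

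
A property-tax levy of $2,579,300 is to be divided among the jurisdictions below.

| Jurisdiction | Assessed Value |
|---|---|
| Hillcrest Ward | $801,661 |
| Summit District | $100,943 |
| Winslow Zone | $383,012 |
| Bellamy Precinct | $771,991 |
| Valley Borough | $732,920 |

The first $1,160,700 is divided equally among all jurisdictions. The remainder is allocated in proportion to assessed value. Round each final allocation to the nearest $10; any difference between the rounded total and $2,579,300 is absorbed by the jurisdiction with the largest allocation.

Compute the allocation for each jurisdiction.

$1,160,700 shared equally gives $232,140 per jurisdiction.
Remainder $1,418,600 by assessed value (total 2,790,527): Hillcrest Ward 407,534.60 → $407,530; Summit District 51,315.66 → $51,320; Winslow Zone 194,709.04 → $194,710; Bellamy Precinct 392,451.47 → $392,450; Valley Borough 372,589.23 → $372,590.
Totals: Hillcrest Ward $232,140 + $407,530 = $639,670; Summit District $232,140 + $51,320 = $283,460; Winslow Zone $232,140 + $194,710 = $426,850; Bellamy Precinct $232,140 + $392,450 = $624,590; Valley Borough $232,140 + $372,590 = $604,730.

Hillcrest Ward: $639,670; Summit District: $283,460; Winslow Zone: $426,850; Bellamy Precinct: $624,590; Valley Borough: $604,730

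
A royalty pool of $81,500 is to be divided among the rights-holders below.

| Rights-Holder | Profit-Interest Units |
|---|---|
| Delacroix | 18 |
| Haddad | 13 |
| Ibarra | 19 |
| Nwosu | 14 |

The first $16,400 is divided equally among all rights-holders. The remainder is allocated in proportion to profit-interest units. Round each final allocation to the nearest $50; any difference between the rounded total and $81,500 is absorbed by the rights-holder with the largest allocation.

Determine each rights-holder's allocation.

Delacroix: $22,400 · Haddad: $17,300 · Ibarra: $23,450 · Nwosu: $18,350

Equal tier: $16,400 ÷ 4 = $4,100 apiece.
Remainder $65,100 by profit-interest units (total 64): Delacroix 18,309.38 → $18,300; Haddad 13,223.44 → $13,200; Ibarra 19,326.56 → $19,350; Nwosu 14,240.62 → $14,250.
Totals: Delacroix $4,100 + $18,300 = $22,400; Haddad $4,100 + $13,200 = $17,300; Ibarra $4,100 + $19,350 = $23,450; Nwosu $4,100 + $14,250 = $18,350.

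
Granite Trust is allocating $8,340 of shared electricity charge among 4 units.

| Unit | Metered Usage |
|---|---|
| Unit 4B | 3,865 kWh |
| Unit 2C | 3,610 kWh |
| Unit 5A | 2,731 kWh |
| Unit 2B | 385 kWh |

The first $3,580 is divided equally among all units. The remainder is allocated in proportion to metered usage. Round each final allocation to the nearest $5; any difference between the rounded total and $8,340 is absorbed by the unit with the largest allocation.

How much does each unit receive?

Equal tier: $3,580 ÷ 4 = $895 apiece.
Remainder $4,760 by metered usage (total 10,591): Unit 4B 1,737.08 → $1,735; Unit 2C 1,622.47 → $1,620; Unit 5A 1,227.42 → $1,225; Unit 2B 173.03 → $175.
Rounding difference +$5 on remainder applied to Unit 4B.
Totals: Unit 4B $895 + $1,740 = $2,635; Unit 2C $895 + $1,620 = $2,515; Unit 5A $895 + $1,225 = $2,120; Unit 2B $895 + $175 = $1,070.

Unit 4B: $2,635 · Unit 2C: $2,515 · Unit 5A: $2,120 · Unit 2B: $1,070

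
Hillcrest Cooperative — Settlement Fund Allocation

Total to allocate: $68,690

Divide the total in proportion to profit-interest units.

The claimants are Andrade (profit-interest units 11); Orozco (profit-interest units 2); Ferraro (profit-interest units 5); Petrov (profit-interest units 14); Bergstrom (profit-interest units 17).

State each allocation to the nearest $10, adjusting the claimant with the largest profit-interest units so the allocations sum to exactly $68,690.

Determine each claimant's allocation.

Sum of profit-interest units: 11 + 2 + 5 + 14 + 17 = 49.
Proportional shares: Andrade 15,420.20; Orozco 2,803.67; Ferraro 7,009.18; Petrov 19,625.71; Bergstrom 23,831.22.
At nearest $10: Andrade $15,420; Orozco $2,800; Ferraro $7,010; Petrov $19,630; Bergstrom $23,830. Sum = $68,690.
Sum already equals the total — no adjustment.

Andrade: $15,420 | Orozco: $2,800 | Ferraro: $7,010 | Petrov: $19,630 | Bergstrom: $23,830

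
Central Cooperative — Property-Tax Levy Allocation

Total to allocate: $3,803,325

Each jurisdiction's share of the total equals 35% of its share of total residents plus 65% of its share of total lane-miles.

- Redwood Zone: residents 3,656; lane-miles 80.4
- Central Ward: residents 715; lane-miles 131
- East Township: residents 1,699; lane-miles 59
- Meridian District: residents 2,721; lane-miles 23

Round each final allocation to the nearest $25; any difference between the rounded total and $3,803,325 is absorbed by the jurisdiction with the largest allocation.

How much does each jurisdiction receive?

Redwood Zone: $1,231,050 | Central Ward: $1,212,050 | East Township: $754,400 | Meridian District: $605,825

Totals — residents 8,791, lane-miles 293.4.
Composite weights (35% residents + 65% lane-miles): Redwood Zone 0.3237; Central Ward 0.3187; East Township 0.1984; Meridian District 0.1593.
Unrounded shares: Redwood Zone 1,231,047.18; Central Ward 1,212,061.66; East Township 754,397.02; Meridian District 605,819.14.
After rounding ($25): Redwood Zone $1,231,050; Central Ward $1,212,050; East Township $754,400; Meridian District $605,825. Sum = $3,803,325.
Sum already equals the total — no adjustment.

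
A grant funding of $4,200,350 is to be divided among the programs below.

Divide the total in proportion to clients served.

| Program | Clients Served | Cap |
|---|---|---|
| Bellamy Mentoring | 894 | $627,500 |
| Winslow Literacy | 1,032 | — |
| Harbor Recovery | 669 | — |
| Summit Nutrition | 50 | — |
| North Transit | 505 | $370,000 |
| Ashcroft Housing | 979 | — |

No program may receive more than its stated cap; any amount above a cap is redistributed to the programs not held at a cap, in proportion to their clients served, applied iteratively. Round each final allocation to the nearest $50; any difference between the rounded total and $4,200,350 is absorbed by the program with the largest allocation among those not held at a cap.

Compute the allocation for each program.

Sum of clients served: 4,129.
Pro-rata shares before constraints: Bellamy Mentoring 909,448.51; Winslow Literacy 1,049,833.18; Harbor Recovery 680,560.46; Summit Nutrition 50,864.01; North Transit 513,726.51; Ashcroft Housing 995,917.33.
Held at cap: Bellamy Mentoring ($627,500), North Transit ($370,000); balance $3,202,850 reallocated over remaining clients served 2,730.
Shares after redistribution: Winslow Literacy 1,210,747.69 → $1,210,750; Harbor Recovery 784,874.23 → $784,850; Summit Nutrition 58,660.26 → $58,650; Ashcroft Housing 1,148,567.82 → $1,148,550.
Rounding difference +$50 applied to Winslow Literacy → $1,210,800.

Bellamy Mentoring: $627,500; Winslow Literacy: $1,210,800; Harbor Recovery: $784,850; Summit Nutrition: $58,650; North Transit: $370,000; Ashcroft Housing: $1,148,550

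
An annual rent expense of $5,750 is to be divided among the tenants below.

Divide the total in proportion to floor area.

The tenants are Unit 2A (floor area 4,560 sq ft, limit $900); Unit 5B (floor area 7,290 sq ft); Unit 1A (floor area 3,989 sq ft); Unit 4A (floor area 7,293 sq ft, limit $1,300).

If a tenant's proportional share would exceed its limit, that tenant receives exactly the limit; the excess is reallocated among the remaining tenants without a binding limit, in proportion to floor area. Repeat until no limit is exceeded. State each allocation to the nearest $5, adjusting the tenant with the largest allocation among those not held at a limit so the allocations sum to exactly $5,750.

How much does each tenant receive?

Combined floor area = 23,132.
Pro-rata shares before constraints: Unit 2A 1,133.49; Unit 5B 1,812.10; Unit 1A 991.56; Unit 4A 1,812.85.
Held at cap: Unit 2A ($900), Unit 4A ($1,300); balance $3,550 reallocated over remaining floor area 11,279.
Remaining shares: Unit 5B 2,294.49 → $2,295; Unit 1A 1,255.51 → $1,255.

Unit 2A: $900 | Unit 5B: $2,295 | Unit 1A: $1,255 | Unit 4A: $1,300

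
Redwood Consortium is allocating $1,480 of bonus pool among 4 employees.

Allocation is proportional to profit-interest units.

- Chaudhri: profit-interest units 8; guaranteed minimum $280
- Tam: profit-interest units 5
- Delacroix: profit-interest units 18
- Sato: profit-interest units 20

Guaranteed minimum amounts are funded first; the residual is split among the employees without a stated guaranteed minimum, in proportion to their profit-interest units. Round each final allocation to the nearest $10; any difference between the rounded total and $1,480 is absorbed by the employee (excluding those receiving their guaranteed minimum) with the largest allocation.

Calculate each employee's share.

Minimums first: Chaudhri $280. Remaining pool $1,200.
Remaining pool split over remaining profit-interest units 43: Tam 139.53 → $140; Delacroix 502.33 → $500; Sato 558.14 → $560.

Chaudhri: $280 | Tam: $140 | Delacroix: $500 | Sato: $560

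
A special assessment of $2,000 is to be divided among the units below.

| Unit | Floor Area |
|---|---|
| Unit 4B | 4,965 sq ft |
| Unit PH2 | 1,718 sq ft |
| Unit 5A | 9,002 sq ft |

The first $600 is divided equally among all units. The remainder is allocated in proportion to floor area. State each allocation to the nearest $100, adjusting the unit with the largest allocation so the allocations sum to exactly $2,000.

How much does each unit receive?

Unit 4B: $600; Unit PH2: $400; Unit 5A: $1,000

$600 shared equally gives $200 per unit.
Remainder $1,400 by floor area (total 15,685): Unit 4B 443.16 → $400; Unit PH2 153.34 → $200; Unit 5A 803.49 → $800.
Totals: Unit 4B $200 + $400 = $600; Unit PH2 $200 + $200 = $400; Unit 5A $200 + $800 = $1,000.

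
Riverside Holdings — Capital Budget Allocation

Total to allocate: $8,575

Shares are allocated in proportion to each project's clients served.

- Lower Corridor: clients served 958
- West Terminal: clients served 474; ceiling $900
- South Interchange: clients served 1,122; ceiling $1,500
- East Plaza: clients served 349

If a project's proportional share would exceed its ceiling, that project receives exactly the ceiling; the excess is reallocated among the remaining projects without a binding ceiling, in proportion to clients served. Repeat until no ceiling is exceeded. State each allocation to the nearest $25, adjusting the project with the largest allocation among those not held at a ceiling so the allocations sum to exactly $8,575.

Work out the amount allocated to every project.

Lower Corridor: $4,525 | West Terminal: $900 | South Interchange: $1,500 | East Plaza: $1,650

Sum of clients served: 2,903.
Unconstrained shares: Lower Corridor 2,829.78; West Terminal 1,400.12; South Interchange 3,314.21; East Plaza 1,030.89.
Held at cap: West Terminal ($900), South Interchange ($1,500); residual $6,175 reallocated over remaining clients served 1,307.
Shares after redistribution: Lower Corridor 4,526.13 → $4,525; East Plaza 1,648.87 → $1,650.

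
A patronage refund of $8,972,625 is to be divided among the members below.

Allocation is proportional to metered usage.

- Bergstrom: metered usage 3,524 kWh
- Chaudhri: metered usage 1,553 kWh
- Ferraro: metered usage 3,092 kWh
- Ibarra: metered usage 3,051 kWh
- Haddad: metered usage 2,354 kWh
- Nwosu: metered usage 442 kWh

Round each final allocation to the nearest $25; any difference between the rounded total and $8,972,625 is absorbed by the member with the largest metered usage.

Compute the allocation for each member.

Bergstrom: $2,256,000 | Chaudhri: $994,175 | Ferraro: $1,979,400 | Ibarra: $1,953,150 | Haddad: $1,506,950 | Nwosu: $282,950

Metered usage total: 3,524 + 1,553 + 3,092 + 3,051 + 2,354 + 442 = 14,016.
Proportional shares: Bergstrom 2,255,959.65; Chaudhri 994,184.26; Ferraro 1,979,406.14; Ibarra 1,953,159.17; Haddad 1,506,960.56; Nwosu 282,955.21.
After rounding ($25): Bergstrom $2,255,950; Chaudhri $994,175; Ferraro $1,979,400; Ibarra $1,953,150; Haddad $1,506,950; Nwosu $282,950. Sum = $8,972,575.
Difference $8,972,625 − $8,972,575 = +$50 applied to largest metered usage (Bergstrom): Bergstrom becomes $2,256,000.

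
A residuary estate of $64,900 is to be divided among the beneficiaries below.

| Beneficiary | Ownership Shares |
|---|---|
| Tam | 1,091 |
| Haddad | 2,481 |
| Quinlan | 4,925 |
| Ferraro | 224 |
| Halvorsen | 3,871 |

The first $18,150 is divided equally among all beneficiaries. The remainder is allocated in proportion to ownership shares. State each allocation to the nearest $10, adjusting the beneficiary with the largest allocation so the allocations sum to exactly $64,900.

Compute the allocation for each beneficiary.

Tam: $7,680 | Haddad: $12,840 | Quinlan: $21,920 | Ferraro: $4,460 | Halvorsen: $18,000

First tranche $18,150 split equally: $3,630 each.
Remainder $46,750 by ownership shares (total 12,592): Tam 4,050.53 → $4,050; Haddad 9,211.15 → $9,210; Quinlan 18,284.92 → $18,280; Ferraro 831.64 → $830; Halvorsen 14,371.76 → $14,370.
Rounding difference +$10 on remainder applied to Quinlan.
Totals: Tam $3,630 + $4,050 = $7,680; Haddad $3,630 + $9,210 = $12,840; Quinlan $3,630 + $18,290 = $21,920; Ferraro $3,630 + $830 = $4,460; Halvorsen $3,630 + $14,370 = $18,000.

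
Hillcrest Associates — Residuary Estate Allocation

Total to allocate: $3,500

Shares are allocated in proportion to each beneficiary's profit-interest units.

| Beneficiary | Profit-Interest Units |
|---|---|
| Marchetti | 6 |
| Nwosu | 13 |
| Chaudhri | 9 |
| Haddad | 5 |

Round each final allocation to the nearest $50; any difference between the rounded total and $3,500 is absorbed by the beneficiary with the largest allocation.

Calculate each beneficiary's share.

Marchetti: $650; Nwosu: $1,350; Chaudhri: $950; Haddad: $550

Profit-interest units total: 33.
Proportional shares: Marchetti 6/33 × $3,500 = 636.36; Nwosu 13/33 × $3,500 = 1,378.79; Chaudhri 9/33 × $3,500 = 954.55; Haddad 5/33 × $3,500 = 530.30.
After rounding ($50): Marchetti $650; Nwosu $1,400; Chaudhri $950; Haddad $550. Sum = $3,550.
Difference $3,500 − $3,550 = −$50 applied to largest allocation (Nwosu): Nwosu becomes $1,350.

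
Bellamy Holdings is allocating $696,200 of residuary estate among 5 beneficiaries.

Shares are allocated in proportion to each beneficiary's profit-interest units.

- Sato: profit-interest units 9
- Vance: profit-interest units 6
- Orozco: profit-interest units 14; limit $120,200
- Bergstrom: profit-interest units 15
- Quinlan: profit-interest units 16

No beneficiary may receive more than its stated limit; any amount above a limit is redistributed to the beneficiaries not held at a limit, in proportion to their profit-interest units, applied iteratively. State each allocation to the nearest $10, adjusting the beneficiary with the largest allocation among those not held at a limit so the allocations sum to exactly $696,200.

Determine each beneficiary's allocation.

Sum of profit-interest units: 60.
Pro-rata shares before constraints: Sato 104,430.00; Vance 69,620.00; Orozco 162,446.67; Bergstrom 174,050.00; Quinlan 185,653.33.
Held at cap: Orozco ($120,200); residual $576,000 reallocated over remaining profit-interest units 46.
Shares after redistribution: Sato 112,695.65 → $112,700; Vance 75,130.43 → $75,130; Bergstrom 187,826.09 → $187,830; Quinlan 200,347.83 → $200,350.
Rounding difference −$10 applied to Quinlan → $200,340.

Sato: $112,700 | Vance: $75,130 | Orozco: $120,200 | Bergstrom: $187,830 | Quinlan: $200,340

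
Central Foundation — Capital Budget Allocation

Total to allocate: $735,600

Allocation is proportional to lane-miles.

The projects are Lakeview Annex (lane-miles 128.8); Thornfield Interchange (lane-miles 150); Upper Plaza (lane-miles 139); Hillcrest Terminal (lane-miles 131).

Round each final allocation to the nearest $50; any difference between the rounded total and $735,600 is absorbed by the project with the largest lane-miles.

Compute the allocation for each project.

Combined lane-miles = 128.8 + 150 + 139 + 131 = 548.8.
Unrounded shares: Lakeview Annex 172,640.82; Thornfield Interchange 201,056.85; Upper Plaza 186,312.68; Hillcrest Terminal 175,589.65.
After rounding ($50): Lakeview Annex $172,650; Thornfield Interchange $201,050; Upper Plaza $186,300; Hillcrest Terminal $175,600. Sum = $735,600.
Sum already equals the total — no adjustment.

Lakeview Annex: $172,650; Thornfield Interchange: $201,050; Upper Plaza: $186,300; Hillcrest Terminal: $175,600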